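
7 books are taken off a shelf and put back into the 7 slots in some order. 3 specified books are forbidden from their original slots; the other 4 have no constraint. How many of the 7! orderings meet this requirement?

3216

Let A_j be the event that the j-th constrained one is fixed. By inclusion-exclusion over the 3 events:
Σ_{j=0}^{3} (-1)^j C(3,j)(7-j)!
= C(3,0)·7! - C(3,1)·6! + C(3,2)·5! - C(3,3)·4!
= 5040 - 2160 + 360 - 24
= 3216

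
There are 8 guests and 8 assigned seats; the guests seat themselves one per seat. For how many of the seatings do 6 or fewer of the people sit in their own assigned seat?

Sum C(8,i)·!(8-i) for i = 0..6:
  i=0: C(8,0)·!8 = 1·14833 = 14833
  i=1: C(8,1)·!7 = 8·1854 = 14832
  i=2: C(8,2)·!6 = 28·265 = 7420
  i=3: C(8,3)·!5 = 56·44 = 2464
  i=4: C(8,4)·!4 = 70·9 = 630
  i=5: C(8,5)·!3 = 56·2 = 112
  i=6: C(8,6)·!2 = 28·1 = 28
Total = 40319.

40319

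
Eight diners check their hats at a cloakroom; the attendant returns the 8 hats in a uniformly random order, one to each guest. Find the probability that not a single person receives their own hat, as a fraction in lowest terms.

Favorable outcomes: !8 = 14833.
Total outcomes: 8! = 40320.
Probability = 14833/40320 = 2119/5760.

2119/5760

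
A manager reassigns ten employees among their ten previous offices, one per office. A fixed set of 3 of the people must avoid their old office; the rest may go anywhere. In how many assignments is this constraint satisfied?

2656080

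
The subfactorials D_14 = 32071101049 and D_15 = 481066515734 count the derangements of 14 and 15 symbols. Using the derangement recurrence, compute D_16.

D_16 = (16-1)·(D_15 + D_14) = 15·(481066515734 + 32071101049) = 15·513137616783 = 7697064251745.

7697064251745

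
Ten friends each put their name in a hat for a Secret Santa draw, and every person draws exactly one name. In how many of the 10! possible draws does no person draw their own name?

The subfactorial !10 = [10!/e] (nearest integer).
10! = 3628800, and 3628800/e ≈ 1334960.92, so !10 = 1334961.

1334961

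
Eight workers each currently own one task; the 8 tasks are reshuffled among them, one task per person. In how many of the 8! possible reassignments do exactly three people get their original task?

2464

Pick the 3 fixed positions: C(8,3) = 56 ways.
The other 5 form a derangement: !5 = 44.
Total: 56 × 44 = 2464.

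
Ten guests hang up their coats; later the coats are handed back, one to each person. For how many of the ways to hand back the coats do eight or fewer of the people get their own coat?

3628799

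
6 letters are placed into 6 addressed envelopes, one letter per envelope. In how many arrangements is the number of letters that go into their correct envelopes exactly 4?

15

Pick the 4 fixed positions: C(6,4) = 15 ways.
The other 2 form a derangement: !2 = 1.
Total: 15 × 1 = 15.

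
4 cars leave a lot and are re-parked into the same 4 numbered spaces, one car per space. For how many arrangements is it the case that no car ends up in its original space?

9

The number of derangements of 4 is !4 = Σ_{k=0}^{4} (-1)^k·4!/k!
= 4! - 4!/1! + 4!/2! - 4!/3! + 4!/4!
= 24 - 24 + 12 - 4 + 1
= 9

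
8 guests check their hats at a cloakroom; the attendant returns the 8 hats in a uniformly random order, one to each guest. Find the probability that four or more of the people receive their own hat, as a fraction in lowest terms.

257/13440

Favorable outcomes: Σ_{i≥4} C(8,i)·!(8-i) = 70·9 + 56·2 + 28·1 + 8·0 + 1·1 = 771.
Total outcomes: 8! = 40320.
Probability = 771/40320 = 257/13440.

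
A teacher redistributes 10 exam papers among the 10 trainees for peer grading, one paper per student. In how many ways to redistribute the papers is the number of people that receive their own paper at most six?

Sum C(10,i)·!(10-i) for i = 0..6:
  i=0: C(10,0)·!10 = 1·1334961 = 1334961
  i=1: C(10,1)·!9 = 10·133496 = 1334960
  i=2: C(10,2)·!8 = 45·14833 = 667485
  i=3: C(10,3)·!7 = 120·1854 = 222480
  i=4: C(10,4)·!6 = 210·265 = 55650
  i=5: C(10,5)·!5 = 252·44 = 11088
  i=6: C(10,6)·!4 = 210·9 = 1890
Total = 3628514.

3628514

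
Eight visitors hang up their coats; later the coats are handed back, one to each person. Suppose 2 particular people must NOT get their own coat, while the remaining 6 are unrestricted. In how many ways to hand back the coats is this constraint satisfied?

30960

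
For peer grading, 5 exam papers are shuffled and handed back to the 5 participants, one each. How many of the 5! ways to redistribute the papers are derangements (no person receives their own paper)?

Recurrence: !5 = 5·!4 + (-1)^5.
!5 = 5·9 - 1 = 44

44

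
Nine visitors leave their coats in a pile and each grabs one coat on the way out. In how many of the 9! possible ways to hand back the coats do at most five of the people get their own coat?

# with exactly i fixed is C(9,i)·!(9-i); sum over i=0..5:
  i=0: C(9,0)·!9 = 1·133496 = 133496
  i=1: C(9,1)·!8 = 9·14833 = 133497
  i=2: C(9,2)·!7 = 36·1854 = 66744
  i=3: C(9,3)·!6 = 84·265 = 22260
  i=4: C(9,4)·!5 = 126·44 = 5544
  i=5: C(9,5)·!4 = 126·9 = 1134
Total = 362675.

362675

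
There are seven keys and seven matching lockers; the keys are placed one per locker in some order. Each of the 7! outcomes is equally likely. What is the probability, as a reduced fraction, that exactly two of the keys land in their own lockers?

11/60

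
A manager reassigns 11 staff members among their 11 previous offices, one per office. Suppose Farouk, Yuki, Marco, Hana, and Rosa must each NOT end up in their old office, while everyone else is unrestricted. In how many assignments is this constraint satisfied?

Let A_j be the event that the j-th constrained one is fixed. By inclusion-exclusion over the 5 events:
Σ_{j=0}^{5} (-1)^j C(5,j)(11-j)!
= C(5,0)·11! - C(5,1)·10! + C(5,2)·9! - C(5,3)·8! + C(5,4)·7! - C(5,5)·6!
= 39916800 - 18144000 + 3628800 - 403200 + 25200 - 720
= 25022880

25022880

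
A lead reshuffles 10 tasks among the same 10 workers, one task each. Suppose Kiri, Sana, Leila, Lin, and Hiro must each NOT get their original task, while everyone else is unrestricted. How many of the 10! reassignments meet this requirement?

Inclusion-exclusion on the 5 forbidden self-matches:
Σ_{j=0}^{5} (-1)^j C(5,j)(10-j)!
= C(5,0)·10! - C(5,1)·9! + C(5,2)·8! - C(5,3)·7! + C(5,4)·6! - C(5,5)·5!
= 3628800 - 1814400 + 403200 - 50400 + 3600 - 120
= 2170680

2170680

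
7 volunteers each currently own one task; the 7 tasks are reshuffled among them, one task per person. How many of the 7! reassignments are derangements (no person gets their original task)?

!7 = 7! · Σ_{k=0}^{7} (-1)^k/k!
= 7! - 7!/1! + 7!/2! - 7!/3! + 7!/4! - 7!/5! + 7!/6! - 7!/7!
= 5040 - 5040 + 2520 - 840 + 210 - 42 + 7 - 1
= 1854

1854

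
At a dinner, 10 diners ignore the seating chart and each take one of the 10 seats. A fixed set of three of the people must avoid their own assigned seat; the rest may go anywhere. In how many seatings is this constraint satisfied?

Inclusion-exclusion on the 3 forbidden self-matches:
Σ_{j=0}^{3} (-1)^j C(3,j)(10-j)!
= C(3,0)·10! - C(3,1)·9! + C(3,2)·8! - C(3,3)·7!
= 3628800 - 1088640 + 120960 - 5040
= 2656080

2656080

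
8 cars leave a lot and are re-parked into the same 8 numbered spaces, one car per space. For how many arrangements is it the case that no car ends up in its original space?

14833

The number of derangements of 8 is !8 = Σ_{k=0}^{8} (-1)^k·8!/k!
= 8! - 8!/1! + 8!/2! - 8!/3! + 8!/4! - 8!/5! + 8!/6! - 8!/7! + 8!/8!
= 40320 - 40320 + 20160 - 6720 + 1680 - 336 + 56 - 8 + 1
= 14833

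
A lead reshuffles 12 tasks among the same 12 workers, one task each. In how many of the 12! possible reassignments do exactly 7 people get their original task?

34848

Pick the 7 fixed positions: C(12,7) = 792 ways.
The remaining 5 must be deranged: !5 = 44.
Total: 792 × 44 = 34848.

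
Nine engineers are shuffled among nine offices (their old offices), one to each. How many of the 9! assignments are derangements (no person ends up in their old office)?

133496

Recurrence: !9 = 9·!8 + (-1)^9.
!9 = 9·14833 - 1 = 133496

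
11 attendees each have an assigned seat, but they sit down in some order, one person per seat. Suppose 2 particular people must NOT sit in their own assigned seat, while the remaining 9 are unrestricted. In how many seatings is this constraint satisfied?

33022080

Inclusion-exclusion on the 2 forbidden self-matches:
Σ_{j=0}^{2} (-1)^j C(2,j)(11-j)!
= C(2,0)·11! - C(2,1)·10! + C(2,2)·9!
= 39916800 - 7257600 + 362880
= 33022080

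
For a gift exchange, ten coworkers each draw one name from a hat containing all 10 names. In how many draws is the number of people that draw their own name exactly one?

Choose which one of the 10 is fixed: C(10,1) = 10.
The other 9 form a derangement: !9 = 133496.
Total: 10 × 133496 = 1334960.

1334960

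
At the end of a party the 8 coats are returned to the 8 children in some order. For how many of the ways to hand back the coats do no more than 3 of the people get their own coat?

Sum C(8,i)·!(8-i) for i = 0..3:
  i=0: C(8,0)·!8 = 1·14833 = 14833
  i=1: C(8,1)·!7 = 8·1854 = 14832
  i=2: C(8,2)·!6 = 28·265 = 7420
  i=3: C(8,3)·!5 = 56·44 = 2464
Total = 39549.

39549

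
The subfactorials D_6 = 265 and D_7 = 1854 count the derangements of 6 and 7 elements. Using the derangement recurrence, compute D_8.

14833

D_8 = (8-1)·(D_7 + D_6) = 7·(1854 + 265) = 7·2119 = 14833.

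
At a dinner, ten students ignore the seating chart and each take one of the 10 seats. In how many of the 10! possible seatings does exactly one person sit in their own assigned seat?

1334960

Pick the single fixed position: C(10,1) = 10 ways.
The remaining 9 must be deranged: !9 = 133496.
Total: 10 × 133496 = 1334960.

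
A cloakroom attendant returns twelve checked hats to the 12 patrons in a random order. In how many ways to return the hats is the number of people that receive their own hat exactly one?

176214840

Pick the single fixed position: C(12,1) = 12 ways.
The remaining 11 must be deranged: !11 = 14684570.
Total: 12 × 14684570 = 176214840.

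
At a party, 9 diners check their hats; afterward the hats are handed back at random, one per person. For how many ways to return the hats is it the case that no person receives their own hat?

Recurrence: !9 = 8·(!8 + !7).
!9 = 8·(14833 + 1854) = 8·16687 = 133496

133496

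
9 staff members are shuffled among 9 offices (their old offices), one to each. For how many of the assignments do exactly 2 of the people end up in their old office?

Choose which 2 of the 9 are fixed: C(9,2) = 36.
The remaining 7 must be deranged: !7 = 1854.
Total: 36 × 1854 = 66744.

66744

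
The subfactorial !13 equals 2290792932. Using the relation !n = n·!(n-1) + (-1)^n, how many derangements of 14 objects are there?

!14 = 14·2290792932 + 1 = 32071101049.

32071101049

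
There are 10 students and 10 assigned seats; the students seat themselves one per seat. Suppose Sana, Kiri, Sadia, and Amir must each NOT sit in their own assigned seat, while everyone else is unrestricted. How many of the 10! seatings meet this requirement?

2399760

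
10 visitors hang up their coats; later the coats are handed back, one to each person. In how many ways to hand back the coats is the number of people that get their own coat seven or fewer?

# with exactly i fixed is C(10,i)·!(10-i); sum over i=0..7:
  i=0: C(10,0)·!10 = 1·1334961 = 1334961
  i=1: C(10,1)·!9 = 10·133496 = 1334960
  i=2: C(10,2)·!8 = 45·14833 = 667485
  i=3: C(10,3)·!7 = 120·1854 = 222480
  i=4: C(10,4)·!6 = 210·265 = 55650
  i=5: C(10,5)·!5 = 252·44 = 11088
  i=6: C(10,6)·!4 = 210·9 = 1890
  i=7: C(10,7)·!3 = 120·2 = 240
Total = 3628754.

3628754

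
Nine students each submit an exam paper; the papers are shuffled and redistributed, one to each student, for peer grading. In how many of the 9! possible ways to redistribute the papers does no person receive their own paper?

133496

Use !n = n·!(n-1) + (-1)^n.
!9 = 9·14833 - 1 = 133496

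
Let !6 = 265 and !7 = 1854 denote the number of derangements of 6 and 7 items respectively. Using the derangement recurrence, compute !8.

14833

!8 = (8-1)·(!7 + !6) = 7·(1854 + 265) = 7·2119 = 14833.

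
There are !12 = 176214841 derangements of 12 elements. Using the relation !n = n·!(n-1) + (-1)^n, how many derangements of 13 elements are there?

!13 = 13·176214841 - 1 = 2290792932.

2290792932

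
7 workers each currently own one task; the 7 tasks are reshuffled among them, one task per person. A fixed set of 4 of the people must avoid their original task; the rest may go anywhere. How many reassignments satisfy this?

Inclusion-exclusion on the 4 forbidden self-matches:
Σ_{j=0}^{4} (-1)^j C(4,j)(7-j)!
= C(4,0)·7! - C(4,1)·6! + C(4,2)·5! - C(4,3)·4! + C(4,4)·3!
= 5040 - 2880 + 720 - 96 + 6
= 2790

2790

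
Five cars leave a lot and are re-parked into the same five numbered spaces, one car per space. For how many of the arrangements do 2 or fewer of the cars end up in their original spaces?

# with exactly i fixed is C(5,i)·!(5-i); sum over i=0..2:
  i=0: C(5,0)·!5 = 1·44 = 44
  i=1: C(5,1)·!4 = 5·9 = 45
  i=2: C(5,2)·!3 = 10·2 = 20
Total = 109.

109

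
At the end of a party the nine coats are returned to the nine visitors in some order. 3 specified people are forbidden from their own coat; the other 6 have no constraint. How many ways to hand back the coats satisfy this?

Inclusion-exclusion on the 3 forbidden self-matches:
Σ_{j=0}^{3} (-1)^j C(3,j)(9-j)!
= C(3,0)·9! - C(3,1)·8! + C(3,2)·7! - C(3,3)·6!
= 362880 - 120960 + 15120 - 720
= 256320

256320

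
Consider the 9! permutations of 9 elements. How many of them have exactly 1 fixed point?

133497

Choose which one of the 9 is fixed: C(9,1) = 9.
The remaining 8 must be deranged: !8 = 14833.
Total: 9 × 14833 = 133497.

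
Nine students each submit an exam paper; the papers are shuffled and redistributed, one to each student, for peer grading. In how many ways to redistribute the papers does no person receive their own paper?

133496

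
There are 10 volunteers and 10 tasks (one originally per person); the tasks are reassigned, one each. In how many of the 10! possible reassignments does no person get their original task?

1334961

By inclusion-exclusion, !10 = Σ (-1)^k · 10!/k! for k=0..10
= 10! - 10!/1! + 10!/2! - 10!/3! + 10!/4! - 10!/5! + 10!/6! - 10!/7! + 10!/8! - 10!/9! + 10!/10!
= 3628800 - 3628800 + 1814400 - 604800 + 151200 - 30240 + 5040 - 720 + 90 - 10 + 1
= 1334961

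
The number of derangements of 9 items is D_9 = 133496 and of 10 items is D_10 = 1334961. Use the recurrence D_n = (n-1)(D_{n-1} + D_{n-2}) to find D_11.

D_11 = (11-1)·(D_10 + D_9) = 10·(1334961 + 133496) = 10·1468457 = 14684570.

14684570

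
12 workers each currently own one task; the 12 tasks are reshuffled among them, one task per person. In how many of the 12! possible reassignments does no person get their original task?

By inclusion-exclusion, !12 = Σ (-1)^k · 12!/k! for k=0..12
= 12! - 12!/1! + 12!/2! - 12!/3! + 12!/4! - 12!/5! + 12!/6! - 12!/7! + 12!/8! - 12!/9! + 12!/10! - 12!/11! + 12!/12!
= 479001600 - 479001600 + 239500800 - 79833600 + 19958400 - 3991680 + 665280 - 95040 + 11880 - 1320 + 132 - 12 + 1
= 176214841

176214841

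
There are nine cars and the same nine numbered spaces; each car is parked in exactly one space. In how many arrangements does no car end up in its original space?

133496

!9 = 9! · Σ_{k=0}^{9} (-1)^k/k!
= 9! - 9!/1! + 9!/2! - 9!/3! + 9!/4! - 9!/5! + 9!/6! - 9!/7! + 9!/8! - 9!/9!
= 362880 - 362880 + 181440 - 60480 + 15120 - 3024 + 504 - 72 + 9 - 1
= 133496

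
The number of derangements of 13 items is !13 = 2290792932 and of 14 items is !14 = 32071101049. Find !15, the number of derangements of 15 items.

481066515734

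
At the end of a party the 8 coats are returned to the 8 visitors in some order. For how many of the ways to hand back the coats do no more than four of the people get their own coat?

# with exactly i fixed is C(8,i)·!(8-i); sum over i=0..4:
  i=0: C(8,0)·!8 = 1·14833 = 14833
  i=1: C(8,1)·!7 = 8·1854 = 14832
  i=2: C(8,2)·!6 = 28·265 = 7420
  i=3: C(8,3)·!5 = 56·44 = 2464
  i=4: C(8,4)·!4 = 70·9 = 630
Total = 40179.

40179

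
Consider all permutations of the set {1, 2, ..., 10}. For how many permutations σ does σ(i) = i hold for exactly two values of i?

Pick the 2 fixed positions: C(10,2) = 45 ways.
The other 8 form a derangement: !8 = 14833.
Total: 45 × 14833 = 667485.

667485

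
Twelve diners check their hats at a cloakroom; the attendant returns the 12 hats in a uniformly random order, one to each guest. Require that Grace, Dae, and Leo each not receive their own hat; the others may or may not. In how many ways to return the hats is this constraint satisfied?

369774720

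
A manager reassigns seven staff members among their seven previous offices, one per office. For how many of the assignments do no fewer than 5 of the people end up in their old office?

22

# with exactly i fixed is C(7,i)·!(7-i); sum over i=5..7:
  i=5: C(7,5)·!2 = 21·1 = 21
  i=6: C(7,6)·!1 = 7·0 = 0
  i=7: C(7,7)·!0 = 1·1 = 1
Total = 22.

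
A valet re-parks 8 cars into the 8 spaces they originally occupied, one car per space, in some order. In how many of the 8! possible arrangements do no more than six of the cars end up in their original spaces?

Sum C(8,i)·!(8-i) for i = 0..6:
  i=0: C(8,0)·!8 = 1·14833 = 14833
  i=1: C(8,1)·!7 = 8·1854 = 14832
  i=2: C(8,2)·!6 = 28·265 = 7420
  i=3: C(8,3)·!5 = 56·44 = 2464
  i=4: C(8,4)·!4 = 70·9 = 630
  i=5: C(8,5)·!3 = 56·2 = 112
  i=6: C(8,6)·!2 = 28·1 = 28
Total = 40319.

40319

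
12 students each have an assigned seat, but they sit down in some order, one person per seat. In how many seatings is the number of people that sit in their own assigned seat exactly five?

1468368

Pick the 5 fixed positions: C(12,5) = 792 ways.
The other 7 form a derangement: !7 = 1854.
Total: 792 × 1854 = 1468368.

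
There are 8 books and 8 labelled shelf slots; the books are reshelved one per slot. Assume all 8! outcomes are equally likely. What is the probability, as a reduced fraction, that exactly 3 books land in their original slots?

11/180

Favorable outcomes: C(8,3)·!5 = 56·44 = 2464.
Total outcomes: 8! = 40320.
Probability = 2464/40320 = 11/180.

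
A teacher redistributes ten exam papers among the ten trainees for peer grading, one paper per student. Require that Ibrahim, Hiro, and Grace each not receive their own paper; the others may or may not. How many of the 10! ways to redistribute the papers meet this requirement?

Inclusion-exclusion on the 3 forbidden self-matches:
Σ_{j=0}^{3} (-1)^j C(3,j)(10-j)!
= C(3,0)·10! - C(3,1)·9! + C(3,2)·8! - C(3,3)·7!
= 3628800 - 1088640 + 120960 - 5040
= 2656080

2656080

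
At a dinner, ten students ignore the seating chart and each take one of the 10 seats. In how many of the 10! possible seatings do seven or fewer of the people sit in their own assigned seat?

3628754

# with exactly i fixed is C(10,i)·!(10-i); sum over i=0..7:
  i=0: C(10,0)·!10 = 1·1334961 = 1334961
  i=1: C(10,1)·!9 = 10·133496 = 1334960
  i=2: C(10,2)·!8 = 45·14833 = 667485
  i=3: C(10,3)·!7 = 120·1854 = 222480
  i=4: C(10,4)·!6 = 210·265 = 55650
  i=5: C(10,5)·!5 = 252·44 = 11088
  i=6: C(10,6)·!4 = 210·9 = 1890
  i=7: C(10,7)·!3 = 120·2 = 240
Total = 3628754.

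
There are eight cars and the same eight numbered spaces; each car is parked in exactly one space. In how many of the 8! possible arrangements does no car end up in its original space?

Use !n = n·!(n-1) + (-1)^n.
!8 = 8·1854 + 1 = 14833

14833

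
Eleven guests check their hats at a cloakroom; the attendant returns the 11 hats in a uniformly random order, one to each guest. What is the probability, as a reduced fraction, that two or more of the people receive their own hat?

Favorable outcomes: Σ_{i≥2} C(11,i)·!(11-i) = 55·133496 + 165·14833 + 330·1854 + 462·265 + 462·44 + 330·9 + 165·2 + 55·1 + 11·0 + 1·1 = 10547659.
Total outcomes: 11! = 39916800.
Probability = 10547659/39916800 = 10547659/39916800.

10547659/39916800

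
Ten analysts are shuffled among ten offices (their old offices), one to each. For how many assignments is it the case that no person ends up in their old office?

1334961

!10 = 10! · Σ_{k=0}^{10} (-1)^k/k!
= 10! - 10!/1! + 10!/2! - 10!/3! + 10!/4! - 10!/5! + 10!/6! - 10!/7! + 10!/8! - 10!/9! + 10!/10!
= 3628800 - 3628800 + 1814400 - 604800 + 151200 - 30240 + 5040 - 720 + 90 - 10 + 1
= 1334961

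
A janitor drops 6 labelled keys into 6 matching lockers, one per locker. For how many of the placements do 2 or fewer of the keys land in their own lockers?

Sum C(6,i)·!(6-i) for i = 0..2:
  i=0: C(6,0)·!6 = 1·265 = 265
  i=1: C(6,1)·!5 = 6·44 = 264
  i=2: C(6,2)·!4 = 15·9 = 135
Total = 664.

664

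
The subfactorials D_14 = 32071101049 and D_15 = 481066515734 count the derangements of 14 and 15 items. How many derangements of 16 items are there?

7697064251745

D_16 = (16-1)·(D_15 + D_14) = 15·(481066515734 + 32071101049) = 15·513137616783 = 7697064251745.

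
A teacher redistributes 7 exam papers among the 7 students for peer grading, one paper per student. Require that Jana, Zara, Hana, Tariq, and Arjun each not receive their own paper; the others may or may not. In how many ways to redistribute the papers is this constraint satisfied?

2428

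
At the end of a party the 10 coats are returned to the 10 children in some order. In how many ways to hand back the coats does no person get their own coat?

1334961

The subfactorial !10 = [10!/e] (nearest integer).
10! = 3628800, and 3628800/e ≈ 1334960.92, so !10 = 1334961.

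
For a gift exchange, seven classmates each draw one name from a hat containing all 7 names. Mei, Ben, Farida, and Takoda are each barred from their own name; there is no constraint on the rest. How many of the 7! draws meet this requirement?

2790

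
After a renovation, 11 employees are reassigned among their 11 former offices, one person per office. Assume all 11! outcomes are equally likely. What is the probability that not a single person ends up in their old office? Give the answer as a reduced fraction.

Favorable outcomes: !11 = 14684570.
Total outcomes: 11! = 39916800.
Probability = 14684570/39916800 = 1468457/3991680.

1468457/3991680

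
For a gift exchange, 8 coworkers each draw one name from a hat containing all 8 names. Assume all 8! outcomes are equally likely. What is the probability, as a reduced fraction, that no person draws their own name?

Favorable outcomes: !8 = 14833.
Total outcomes: 8! = 40320.
Probability = 14833/40320 = 2119/5760.

2119/5760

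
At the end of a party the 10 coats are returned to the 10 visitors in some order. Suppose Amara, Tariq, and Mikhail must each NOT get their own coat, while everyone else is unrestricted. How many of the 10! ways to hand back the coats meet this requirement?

Let A_j be the event that the j-th constrained one is fixed. By inclusion-exclusion over the 3 events:
Σ_{j=0}^{3} (-1)^j C(3,j)(10-j)!
= C(3,0)·10! - C(3,1)·9! + C(3,2)·8! - C(3,3)·7!
= 3628800 - 1088640 + 120960 - 5040
= 2656080

2656080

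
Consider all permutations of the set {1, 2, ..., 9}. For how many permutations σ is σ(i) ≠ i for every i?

Recurrence: !9 = 8·(!8 + !7).
!9 = 8·(14833 + 1854) = 8·16687 = 133496

133496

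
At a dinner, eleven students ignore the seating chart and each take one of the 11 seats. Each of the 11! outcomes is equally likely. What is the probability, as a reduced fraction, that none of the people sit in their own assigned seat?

Favorable outcomes: !11 = 14684570.
Total outcomes: 11! = 39916800.
Probability = 14684570/39916800 = 1468457/3991680.

1468457/3991680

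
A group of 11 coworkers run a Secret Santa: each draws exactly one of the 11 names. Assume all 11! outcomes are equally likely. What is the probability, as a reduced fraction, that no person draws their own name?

1468457/3991680

Favorable outcomes: !11 = 14684570.
Total outcomes: 11! = 39916800.
Probability = 14684570/39916800 = 1468457/3991680.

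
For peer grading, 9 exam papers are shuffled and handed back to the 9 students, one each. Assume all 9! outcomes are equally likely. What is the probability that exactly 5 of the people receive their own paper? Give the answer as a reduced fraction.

1/320

Favorable outcomes: C(9,5)·!4 = 126·9 = 1134.
Total outcomes: 9! = 362880.
Probability = 1134/362880 = 1/320.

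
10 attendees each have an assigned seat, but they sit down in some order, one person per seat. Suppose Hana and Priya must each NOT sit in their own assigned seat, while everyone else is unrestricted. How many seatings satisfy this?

2943360

Inclusion-exclusion on the 2 forbidden self-matches:
Σ_{j=0}^{2} (-1)^j C(2,j)(10-j)!
= C(2,0)·10! - C(2,1)·9! + C(2,2)·8!
= 3628800 - 725760 + 40320
= 2943360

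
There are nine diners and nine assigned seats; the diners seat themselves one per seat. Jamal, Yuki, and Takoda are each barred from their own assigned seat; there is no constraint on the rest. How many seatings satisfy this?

256320

Let A_j be the event that the j-th constrained one is fixed. By inclusion-exclusion over the 3 events:
Σ_{j=0}^{3} (-1)^j C(3,j)(9-j)!
= C(3,0)·9! - C(3,1)·8! + C(3,2)·7! - C(3,3)·6!
= 362880 - 120960 + 15120 - 720
= 256320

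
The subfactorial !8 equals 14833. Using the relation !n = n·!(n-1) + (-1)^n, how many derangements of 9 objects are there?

133496

!9 = 9·14833 - 1 = 133496.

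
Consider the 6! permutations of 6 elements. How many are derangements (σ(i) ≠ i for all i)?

The subfactorial !6 = [6!/e] (nearest integer).
6! = 720, and 720/e ≈ 264.87, so !6 = 265.

265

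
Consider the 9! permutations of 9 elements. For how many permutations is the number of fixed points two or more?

Sum C(9,i)·!(9-i) for i = 2..9:
  i=2: C(9,2)·!7 = 36·1854 = 66744
  i=3: C(9,3)·!6 = 84·265 = 22260
  i=4: C(9,4)·!5 = 126·44 = 5544
  i=5: C(9,5)·!4 = 126·9 = 1134
  i=6: C(9,6)·!3 = 84·2 = 168
  i=7: C(9,7)·!2 = 36·1 = 36
  i=8: C(9,8)·!1 = 9·0 = 0
  i=9: C(9,9)·!0 = 1·1 = 1
Total = 95887.

95887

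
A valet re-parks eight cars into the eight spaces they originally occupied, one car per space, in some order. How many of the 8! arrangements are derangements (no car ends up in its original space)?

By inclusion-exclusion, !8 = Σ (-1)^k · 8!/k! for k=0..8
= 8! - 8!/1! + 8!/2! - 8!/3! + 8!/4! - 8!/5! + 8!/6! - 8!/7! + 8!/8!
= 40320 - 40320 + 20160 - 6720 + 1680 - 336 + 56 - 8 + 1
= 14833

14833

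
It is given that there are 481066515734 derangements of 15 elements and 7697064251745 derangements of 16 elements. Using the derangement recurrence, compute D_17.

130850092279664

D_17 = (17-1)·(D_16 + D_15) = 16·(7697064251745 + 481066515734) = 16·8178130767479 = 130850092279664.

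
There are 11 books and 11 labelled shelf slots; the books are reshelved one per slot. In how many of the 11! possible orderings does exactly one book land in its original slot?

14684571

Pick the single fixed position: C(11,1) = 11 ways.
The remaining 10 must be deranged: !10 = 1334961.
Total: 11 × 1334961 = 14684571.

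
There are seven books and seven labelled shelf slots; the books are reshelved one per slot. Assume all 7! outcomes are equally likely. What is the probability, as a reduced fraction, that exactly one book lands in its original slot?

53/144

Favorable outcomes: C(7,1)·!6 = 7·265 = 1855.
Total outcomes: 7! = 5040.
Probability = 1855/5040 = 53/144.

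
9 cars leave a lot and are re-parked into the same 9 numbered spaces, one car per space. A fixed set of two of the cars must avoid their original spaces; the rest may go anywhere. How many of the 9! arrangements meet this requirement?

Let A_j be the event that the j-th constrained one is fixed. By inclusion-exclusion over the 2 events:
Σ_{j=0}^{2} (-1)^j C(2,j)(9-j)!
= C(2,0)·9! - C(2,1)·8! + C(2,2)·7!
= 362880 - 80640 + 5040
= 287280

287280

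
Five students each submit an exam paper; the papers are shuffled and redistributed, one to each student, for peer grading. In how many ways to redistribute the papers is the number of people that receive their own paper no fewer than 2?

Sum C(5,i)·!(5-i) for i = 2..5:
  i=2: C(5,2)·!3 = 10·2 = 20
  i=3: C(5,3)·!2 = 10·1 = 10
  i=4: C(5,4)·!1 = 5·0 = 0
  i=5: C(5,5)·!0 = 1·1 = 1
Total = 31.

31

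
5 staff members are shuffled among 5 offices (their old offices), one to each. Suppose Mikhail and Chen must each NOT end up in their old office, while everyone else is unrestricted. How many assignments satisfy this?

Let A_j be the event that the j-th constrained one is fixed. By inclusion-exclusion over the 2 events:
Σ_{j=0}^{2} (-1)^j C(2,j)(5-j)!
= C(2,0)·5! - C(2,1)·4! + C(2,2)·3!
= 120 - 48 + 6
= 78

78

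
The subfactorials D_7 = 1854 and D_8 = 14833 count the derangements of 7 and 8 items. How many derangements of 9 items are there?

133496

D_9 = (9-1)·(D_8 + D_7) = 8·(14833 + 1854) = 8·16687 = 133496.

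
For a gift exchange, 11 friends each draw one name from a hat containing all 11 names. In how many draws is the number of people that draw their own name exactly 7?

Choose which 7 of the 11 are fixed: C(11,7) = 330.
The remaining 4 must be deranged: !4 = 9.
Total: 330 × 9 = 2970.

2970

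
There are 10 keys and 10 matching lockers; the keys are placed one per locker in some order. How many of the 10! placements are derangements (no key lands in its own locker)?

By inclusion-exclusion, !10 = Σ (-1)^k · 10!/k! for k=0..10
= 10! - 10!/1! + 10!/2! - 10!/3! + 10!/4! - 10!/5! + 10!/6! - 10!/7! + 10!/8! - 10!/9! + 10!/10!
= 3628800 - 3628800 + 1814400 - 604800 + 151200 - 30240 + 5040 - 720 + 90 - 10 + 1
= 1334961

1334961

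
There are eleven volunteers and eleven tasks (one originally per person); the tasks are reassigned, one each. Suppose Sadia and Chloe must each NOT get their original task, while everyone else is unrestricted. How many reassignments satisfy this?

33022080

Inclusion-exclusion on the 2 forbidden self-matches:
Σ_{j=0}^{2} (-1)^j C(2,j)(11-j)!
= C(2,0)·11! - C(2,1)·10! + C(2,2)·9!
= 39916800 - 7257600 + 362880
= 33022080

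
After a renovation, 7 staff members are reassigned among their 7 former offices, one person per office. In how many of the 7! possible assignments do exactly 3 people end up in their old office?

315

Pick the 3 fixed positions: C(7,3) = 35 ways.
The other 4 form a derangement: !4 = 9.
Total: 35 × 9 = 315.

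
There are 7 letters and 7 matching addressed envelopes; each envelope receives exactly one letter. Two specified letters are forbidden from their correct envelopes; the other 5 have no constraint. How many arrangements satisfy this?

3720

Let A_j be the event that the j-th constrained one is fixed. By inclusion-exclusion over the 2 events:
Σ_{j=0}^{2} (-1)^j C(2,j)(7-j)!
= C(2,0)·7! - C(2,1)·6! + C(2,2)·5!
= 5040 - 1440 + 120
= 3720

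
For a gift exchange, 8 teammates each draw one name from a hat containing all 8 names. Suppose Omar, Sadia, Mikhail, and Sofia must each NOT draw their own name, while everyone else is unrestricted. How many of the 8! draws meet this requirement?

24024

Inclusion-exclusion on the 4 forbidden self-matches:
Σ_{j=0}^{4} (-1)^j C(4,j)(8-j)!
= C(4,0)·8! - C(4,1)·7! + C(4,2)·6! - C(4,3)·5! + C(4,4)·4!
= 40320 - 20160 + 4320 - 480 + 24
= 24024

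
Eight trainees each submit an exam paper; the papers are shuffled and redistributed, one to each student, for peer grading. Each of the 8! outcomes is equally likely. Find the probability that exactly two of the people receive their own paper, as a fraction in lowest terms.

53/288

Favorable outcomes: C(8,2)·!6 = 28·265 = 7420.
Total outcomes: 8! = 40320.
Probability = 7420/40320 = 53/288.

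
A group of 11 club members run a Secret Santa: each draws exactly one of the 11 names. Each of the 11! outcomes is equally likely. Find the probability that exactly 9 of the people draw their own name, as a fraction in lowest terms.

Favorable outcomes: C(11,9)·!2 = 55·1 = 55.
Total outcomes: 11! = 39916800.
Probability = 55/39916800 = 1/725760.

1/725760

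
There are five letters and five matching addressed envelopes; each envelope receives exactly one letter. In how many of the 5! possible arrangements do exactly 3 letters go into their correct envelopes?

10

Choose which 3 of the 5 are fixed: C(5,3) = 10.
The other 2 form a derangement: !2 = 1.
Total: 10 × 1 = 10.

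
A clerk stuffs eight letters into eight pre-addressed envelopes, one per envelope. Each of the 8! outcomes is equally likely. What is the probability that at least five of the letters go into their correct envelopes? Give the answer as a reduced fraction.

Favorable outcomes: Σ_{i≥5} C(8,i)·!(8-i) = 56·2 + 28·1 + 8·0 + 1·1 = 141.
Total outcomes: 8! = 40320.
Probability = 141/40320 = 47/13440.

47/13440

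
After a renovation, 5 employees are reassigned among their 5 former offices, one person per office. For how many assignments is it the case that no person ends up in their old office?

44

!5 = 5! · Σ_{k=0}^{5} (-1)^k/k!
= 5! - 5!/1! + 5!/2! - 5!/3! + 5!/4! - 5!/5!
= 120 - 120 + 60 - 20 + 5 - 1
= 44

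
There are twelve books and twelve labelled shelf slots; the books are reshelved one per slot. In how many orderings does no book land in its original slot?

176214841

Use !n = n·!(n-1) + (-1)^n.
!12 = 12·14684570 + 1 = 176214841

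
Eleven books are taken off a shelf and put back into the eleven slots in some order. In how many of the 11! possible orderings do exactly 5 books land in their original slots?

Pick the 5 fixed positions: C(11,5) = 462 ways.
The other 6 form a derangement: !6 = 265.
Total: 462 × 265 = 122430.

122430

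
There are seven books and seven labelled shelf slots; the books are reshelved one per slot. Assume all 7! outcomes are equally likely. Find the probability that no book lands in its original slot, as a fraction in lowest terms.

103/280

Favorable outcomes: !7 = 1854.
Total outcomes: 7! = 5040.
Probability = 1854/5040 = 103/280.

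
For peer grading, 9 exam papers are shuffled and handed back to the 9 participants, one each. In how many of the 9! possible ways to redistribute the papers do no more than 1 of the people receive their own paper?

Sum C(9,i)·!(9-i) for i = 0..1:
  i=0: C(9,0)·!9 = 1·133496 = 133496
  i=1: C(9,1)·!8 = 9·14833 = 133497
Total = 266993.

266993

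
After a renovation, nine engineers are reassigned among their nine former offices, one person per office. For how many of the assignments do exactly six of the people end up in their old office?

168

Pick the 6 fixed positions: C(9,6) = 84 ways.
The other 3 form a derangement: !3 = 2.
Total: 84 × 2 = 168.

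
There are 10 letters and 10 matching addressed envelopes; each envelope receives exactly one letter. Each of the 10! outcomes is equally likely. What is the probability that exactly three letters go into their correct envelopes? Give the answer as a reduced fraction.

103/1680

Favorable outcomes: C(10,3)·!7 = 120·1854 = 222480.
Total outcomes: 10! = 3628800.
Probability = 222480/3628800 = 103/1680.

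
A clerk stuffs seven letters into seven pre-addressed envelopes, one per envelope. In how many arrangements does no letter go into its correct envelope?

1854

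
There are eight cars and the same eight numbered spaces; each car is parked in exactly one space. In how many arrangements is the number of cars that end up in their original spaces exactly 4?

630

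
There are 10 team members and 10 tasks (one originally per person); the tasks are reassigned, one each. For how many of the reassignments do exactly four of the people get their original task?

55650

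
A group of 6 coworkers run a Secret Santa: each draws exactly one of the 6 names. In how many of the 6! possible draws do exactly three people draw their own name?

Choose which 3 of the 6 are fixed: C(6,3) = 20.
The other 3 form a derangement: !3 = 2.
Total: 20 × 2 = 40.

40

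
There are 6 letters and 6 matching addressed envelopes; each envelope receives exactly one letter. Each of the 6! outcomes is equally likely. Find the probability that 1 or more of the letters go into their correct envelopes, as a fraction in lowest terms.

91/144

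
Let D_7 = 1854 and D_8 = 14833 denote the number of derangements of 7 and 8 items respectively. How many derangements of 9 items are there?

133496

D_9 = (9-1)·(D_8 + D_7) = 8·(14833 + 1854) = 8·16687 = 133496.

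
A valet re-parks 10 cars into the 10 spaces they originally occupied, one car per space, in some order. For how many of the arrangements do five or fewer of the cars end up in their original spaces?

# with exactly i fixed is C(10,i)·!(10-i); sum over i=0..5:
  i=0: C(10,0)·!10 = 1·1334961 = 1334961
  i=1: C(10,1)·!9 = 10·133496 = 1334960
  i=2: C(10,2)·!8 = 45·14833 = 667485
  i=3: C(10,3)·!7 = 120·1854 = 222480
  i=4: C(10,4)·!6 = 210·265 = 55650
  i=5: C(10,5)·!5 = 252·44 = 11088
Total = 3626624.

3626624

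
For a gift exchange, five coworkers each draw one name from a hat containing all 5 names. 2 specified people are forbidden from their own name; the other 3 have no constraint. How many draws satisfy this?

78

Let A_j be the event that the j-th constrained one is fixed. By inclusion-exclusion over the 2 events:
Σ_{j=0}^{2} (-1)^j C(2,j)(5-j)!
= C(2,0)·5! - C(2,1)·4! + C(2,2)·3!
= 120 - 48 + 6
= 78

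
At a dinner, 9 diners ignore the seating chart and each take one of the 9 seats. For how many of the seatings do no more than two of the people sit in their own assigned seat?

333737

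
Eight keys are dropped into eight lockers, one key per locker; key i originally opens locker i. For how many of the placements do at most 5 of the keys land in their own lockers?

40291

Sum C(8,i)·!(8-i) for i = 0..5:
  i=0: C(8,0)·!8 = 1·14833 = 14833
  i=1: C(8,1)·!7 = 8·1854 = 14832
  i=2: C(8,2)·!6 = 28·265 = 7420
  i=3: C(8,3)·!5 = 56·44 = 2464
  i=4: C(8,4)·!4 = 70·9 = 630
  i=5: C(8,5)·!3 = 56·2 = 112
Total = 40291.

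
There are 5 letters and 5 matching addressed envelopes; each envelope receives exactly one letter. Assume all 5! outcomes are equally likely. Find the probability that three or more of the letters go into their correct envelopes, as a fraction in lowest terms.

11/120

Favorable outcomes: Σ_{i≥3} C(5,i)·!(5-i) = 10·1 + 5·0 + 1·1 = 11.
Total outcomes: 5! = 120.
Probability = 11/120 = 11/120.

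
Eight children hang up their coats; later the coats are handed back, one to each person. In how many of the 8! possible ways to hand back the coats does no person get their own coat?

14833

Recurrence: !8 = 8·!7 + (-1)^8.
!8 = 8·1854 + 1 = 14833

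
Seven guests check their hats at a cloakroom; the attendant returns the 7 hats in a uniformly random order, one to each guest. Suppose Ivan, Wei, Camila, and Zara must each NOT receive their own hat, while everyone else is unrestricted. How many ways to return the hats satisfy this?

2790

Inclusion-exclusion on the 4 forbidden self-matches:
Σ_{j=0}^{4} (-1)^j C(4,j)(7-j)!
= C(4,0)·7! - C(4,1)·6! + C(4,2)·5! - C(4,3)·4! + C(4,4)·3!
= 5040 - 2880 + 720 - 96 + 6
= 2790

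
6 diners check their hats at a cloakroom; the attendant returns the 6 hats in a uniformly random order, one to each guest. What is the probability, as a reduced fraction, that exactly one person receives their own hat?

11/30

Favorable outcomes: C(6,1)·!5 = 6·44 = 264.
Total outcomes: 6! = 720.
Probability = 264/720 = 11/30.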